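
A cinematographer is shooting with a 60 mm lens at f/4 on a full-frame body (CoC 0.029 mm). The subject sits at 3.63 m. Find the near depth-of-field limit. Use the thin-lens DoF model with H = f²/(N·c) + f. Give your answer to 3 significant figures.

Hyperfocal distance H = f²/(N·c) + f = 60²/(4 × 0.029) + 60 = 3600/0.116 + 60 ≈ 31094.5 mm ≈ 31.09 m.
Near limit Dn = s·(H − f)/(H + s − 2f) = 3630 × (31094.5 − 60) / (31094.5 + 3630 − 2 × 60) = 3630 × 31034.5 / 34604.5 ≈ 3255.5 mm ≈ 3.26 m.

3.26 m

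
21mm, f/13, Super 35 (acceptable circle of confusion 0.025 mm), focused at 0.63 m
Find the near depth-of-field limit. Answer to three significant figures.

435 mm

Hyperfocal distance H = f²/(N·c) + f = 21²/(13 × 0.025) + 21 = 441/0.325 + 21 ≈ 1377.9 mm ≈ 1.378 m.
Near limit Dn = s·(H − f)/(H + s − 2f) = 630 × (1377.9 − 21) / (1377.9 + 630 − 2 × 21) = 630 × 1356.9 / 1965.9 ≈ 434.84 mm.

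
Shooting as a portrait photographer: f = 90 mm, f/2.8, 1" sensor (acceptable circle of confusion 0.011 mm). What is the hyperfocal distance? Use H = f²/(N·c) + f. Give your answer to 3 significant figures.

Hyperfocal distance H = f²/(N·c) + f = 90²/(2.8 × 0.011) + 90 = 8100/0.0308 + 90 ≈ 263077.0 mm ≈ 263 m.

263 m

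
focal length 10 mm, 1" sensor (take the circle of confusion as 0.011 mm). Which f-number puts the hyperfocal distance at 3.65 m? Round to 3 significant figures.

Rearrange H = f²/(N·c) + f for N: N = f² / ((H − f)·c).
N = 10² / ((3650 − 10) × 0.011) = 100 / 40.04 ≈ 2.50.

f/2.50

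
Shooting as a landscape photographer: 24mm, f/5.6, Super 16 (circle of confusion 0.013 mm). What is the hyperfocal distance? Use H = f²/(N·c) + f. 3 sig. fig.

7.94 m

Hyperfocal distance H = f²/(N·c) + f = 24²/(5.6 × 0.013) + 24 = 576/0.0728 + 24 ≈ 7936.1 mm ≈ 7.94 m.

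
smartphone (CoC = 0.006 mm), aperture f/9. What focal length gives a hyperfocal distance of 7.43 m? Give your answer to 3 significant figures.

20.0 mm

From H = f²/(N·c) + f, with f ≪ H: f ≈ √(H·N·c) = √(7430 × 9 × 0.006) = √401.22 ≈ 20.03 mm.
The +f correction barely moves this — solving exactly, f² + N·c·f − N·c·H = 0 ⇒ f = (−N·c + √((N·c)² + 4·N·c·H))/2 = (−0.054 + √1604.9)/2 ≈ 20.003 mm, so f ≈ 20.0 mm.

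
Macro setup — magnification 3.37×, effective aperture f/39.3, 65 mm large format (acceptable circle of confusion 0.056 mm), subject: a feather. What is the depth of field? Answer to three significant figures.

0.388 mm

At magnification m, DoF ≈ 2·N_eff·c/m² = 2 × 39.3 × 0.056 / 3.37² = 4.402 / 11.36 ≈ 0.388 mm.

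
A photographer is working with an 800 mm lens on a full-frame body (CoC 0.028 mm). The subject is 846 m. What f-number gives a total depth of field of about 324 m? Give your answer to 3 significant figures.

f/5

Write h = H − f = f²/(N·c). The thin-lens limits are Dn = s·h/(h + (s−f)) and Df = s·h/(h − (s−f)), so DoF = Df − Dn = 2·s·(s−f)·h / (h² − (s−f)²).
That is a quadratic in h: DoF·h² − 2·s·(s−f)·h − DoF·(s−f)² = 0 ⇒ h = (s−f)·(s + √(s² + DoF²)) / DoF = 845200 × (846000 + √(846000² + 324000²)) / 324000 = 845200 × (846000 + 905921) / 324000 ≈ 4570133 mm.
Then N = f²/(c·h) = 800² / (0.028 × 4570133) = 640000 / 127964 ≈ 5.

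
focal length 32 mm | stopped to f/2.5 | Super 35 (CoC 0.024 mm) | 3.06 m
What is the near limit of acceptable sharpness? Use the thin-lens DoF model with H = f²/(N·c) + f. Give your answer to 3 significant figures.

2.60 m

Hyperfocal distance H = f²/(N·c) + f = 32²/(2.5 × 0.024) + 32 = 1024/0.06 + 32 ≈ 17098.7 mm ≈ 17.10 m.
Near limit Dn = s·(H − f)/(H + s − 2f) = 3060 × (17098.7 − 32) / (17098.7 + 3060 − 2 × 32) = 3060 × 17066.7 / 20094.7 ≈ 2598.9 mm ≈ 2.60 m.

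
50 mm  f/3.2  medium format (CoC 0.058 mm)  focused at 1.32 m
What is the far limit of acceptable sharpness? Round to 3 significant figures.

Hyperfocal distance H = f²/(N·c) + f = 50²/(3.2 × 0.058) + 50 = 2500/0.1856 + 50 ≈ 13519.8 mm ≈ 13.52 m.
Far limit Df = s·(H − f)/(H − s) = 1320 × (13519.8 − 50) / (13519.8 − 1320) = 1320 × 13469.8 / 12199.8 ≈ 1457.4 mm ≈ 1.46 m.

1.46 m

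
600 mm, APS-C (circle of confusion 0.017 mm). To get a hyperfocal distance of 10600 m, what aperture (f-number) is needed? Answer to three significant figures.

f/2.00

Rearrange H = f²/(N·c) + f for N: N = f² / ((H − f)·c).
N = 600² / ((10600000 − 600) × 0.017) = 360000 / 180190 ≈ 2.00.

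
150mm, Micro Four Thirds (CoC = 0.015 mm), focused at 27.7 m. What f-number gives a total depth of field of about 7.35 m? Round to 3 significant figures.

Write h = H − f = f²/(N·c). The thin-lens limits are Dn = s·h/(h + (s−f)) and Df = s·h/(h − (s−f)), so DoF = Df − Dn = 2·s·(s−f)·h / (h² − (s−f)²).
That is a quadratic in h: DoF·h² − 2·s·(s−f)·h − DoF·(s−f)² = 0 ⇒ h = (s−f)·(s + √(s² + DoF²)) / DoF = 27550 × (27700 + √(27700² + 7350²)) / 7350 = 27550 × (27700 + 28658.6) / 7350 ≈ 211249 mm.
Then N = f²/(c·h) = 150² / (0.015 × 211249) = 22500 / 3168.7 ≈ 7.10.

f/7.10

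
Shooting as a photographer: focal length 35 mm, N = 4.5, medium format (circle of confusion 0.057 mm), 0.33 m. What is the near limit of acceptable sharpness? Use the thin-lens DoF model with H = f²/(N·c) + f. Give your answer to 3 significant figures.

311 mm

Hyperfocal distance H = f²/(N·c) + f = 35²/(4.5 × 0.057) + 35 = 1225/0.2565 + 35 ≈ 4810.8 mm ≈ 4.811 m.
Near limit Dn = s·(H − f)/(H + s − 2f) = 330 × (4810.8 − 35) / (4810.8 + 330 − 2 × 35) = 330 × 4775.8 / 5070.8 ≈ 310.80 mm.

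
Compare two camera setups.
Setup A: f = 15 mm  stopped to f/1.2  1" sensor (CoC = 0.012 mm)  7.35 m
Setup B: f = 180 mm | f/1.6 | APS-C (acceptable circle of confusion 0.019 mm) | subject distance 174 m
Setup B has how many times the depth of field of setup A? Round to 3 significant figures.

Setup A: H = 15²/(1.2×0.012) + 15 ≈ 15640.0 mm; DoF = Df − Dn = 13853.3 − 5001.9 ≈ 8851.4 mm.
Setup B: H = 180²/(1.6×0.019) + 180 ≈ 1065969.5 mm; DoF = Df − Dn = 207908 − 149601 ≈ 58307 mm.
Ratio = 58307 / 8851.4 ≈ 6.59.

6.59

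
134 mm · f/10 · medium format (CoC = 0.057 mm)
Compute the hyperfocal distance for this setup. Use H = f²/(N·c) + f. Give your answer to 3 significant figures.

31.6 m

Hyperfocal distance H = f²/(N·c) + f = 134²/(10 × 0.057) + 134 = 17956/0.57 + 134 ≈ 31635.8 mm ≈ 31.6 m.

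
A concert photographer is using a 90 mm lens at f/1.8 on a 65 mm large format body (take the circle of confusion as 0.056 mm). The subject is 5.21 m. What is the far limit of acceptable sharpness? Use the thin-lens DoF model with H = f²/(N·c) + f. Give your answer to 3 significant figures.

Hyperfocal distance H = f²/(N·c) + f = 90²/(1.8 × 0.056) + 90 = 8100/0.1008 + 90 ≈ 80447.1 mm ≈ 80.45 m.
Far limit Df = s·(H − f)/(H − s) = 5210 × (80447.1 − 90) / (80447.1 − 5210) = 5210 × 80357.1 / 75237.1 ≈ 5564.5 mm ≈ 5.56 m.

5.56 m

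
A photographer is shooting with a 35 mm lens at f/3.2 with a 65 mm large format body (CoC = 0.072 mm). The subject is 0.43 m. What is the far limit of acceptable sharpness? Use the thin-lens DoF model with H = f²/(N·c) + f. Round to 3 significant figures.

Hyperfocal distance H = f²/(N·c) + f = 35²/(3.2 × 0.072) + 35 = 1225/0.2304 + 35 ≈ 5351.8 mm ≈ 5.352 m.
Far limit Df = s·(H − f)/(H − s) = 430 × (5351.8 − 35) / (5351.8 − 430) = 430 × 5316.8 / 4921.8 ≈ 464.51 mm.

465 mm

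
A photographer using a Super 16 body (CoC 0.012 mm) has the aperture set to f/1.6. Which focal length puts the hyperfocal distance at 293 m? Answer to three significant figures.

75.0 mm

From H = f²/(N·c) + f, with f ≪ H: f ≈ √(H·N·c) = √(293000 × 1.6 × 0.012) = √5625.6 ≈ 75.00 mm.
The +f correction barely moves this — solving exactly, f² + N·c·f − N·c·H = 0 ⇒ f = (−N·c + √((N·c)² + 4·N·c·H))/2 = (−0.0192 + √22502)/2 ≈ 74.994 mm, so f ≈ 75.0 mm.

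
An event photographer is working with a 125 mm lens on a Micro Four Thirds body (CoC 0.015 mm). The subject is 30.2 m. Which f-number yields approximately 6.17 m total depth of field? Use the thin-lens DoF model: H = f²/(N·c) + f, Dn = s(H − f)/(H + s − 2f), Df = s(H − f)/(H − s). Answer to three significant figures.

Write h = H − f = f²/(N·c). The thin-lens limits are Dn = s·h/(h + (s−f)) and Df = s·h/(h − (s−f)), so DoF = Df − Dn = 2·s·(s−f)·h / (h² − (s−f)²).
That is a quadratic in h: DoF·h² − 2·s·(s−f)·h − DoF·(s−f)² = 0 ⇒ h = (s−f)·(s + √(s² + DoF²)) / DoF = 30075 × (30200 + √(30200² + 6170²)) / 6170 = 30075 × (30200 + 30823.8) / 6170 ≈ 297454 mm.
Then N = f²/(c·h) = 125² / (0.015 × 297454) = 15625 / 4461.8 ≈ 3.50.

f/3.50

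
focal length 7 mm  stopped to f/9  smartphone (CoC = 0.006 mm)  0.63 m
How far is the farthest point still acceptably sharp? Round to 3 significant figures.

Hyperfocal distance H = f²/(N·c) + f = 7²/(9 × 0.006) + 7 = 49/0.054 + 7 ≈ 914.4 mm ≈ 0.914 m.
Far limit Df = s·(H − f)/(H − s) = 630 × (914.4 − 7) / (914.4 − 630) = 630 × 907.4 / 284.4 ≈ 2010.0 mm ≈ 2.01 m.

2.01 m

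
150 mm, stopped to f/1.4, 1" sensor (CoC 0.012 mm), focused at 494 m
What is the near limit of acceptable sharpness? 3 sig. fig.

Hyperfocal distance H = f²/(N·c) + f = 150²/(1.4 × 0.012) + 150 = 22500/0.0168 + 150 ≈ 1339435.7 mm ≈ 1339 m.
Near limit Dn = s·(H − f)/(H + s − 2f) = 494000 × (1339435.7 − 150) / (1339435.7 + 494000 − 2 × 150) = 494000 × 1339285.7 / 1833135.7 ≈ 360916 mm ≈ 361 m.

361 m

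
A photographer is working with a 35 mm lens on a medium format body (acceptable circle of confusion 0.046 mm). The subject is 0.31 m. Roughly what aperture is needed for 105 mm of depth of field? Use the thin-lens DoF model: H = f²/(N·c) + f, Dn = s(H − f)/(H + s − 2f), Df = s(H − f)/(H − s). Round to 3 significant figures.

Write h = H − f = f²/(N·c). The thin-lens limits are Dn = s·h/(h + (s−f)) and Df = s·h/(h − (s−f)), so DoF = Df − Dn = 2·s·(s−f)·h / (h² − (s−f)²).
That is a quadratic in h: DoF·h² − 2·s·(s−f)·h − DoF·(s−f)² = 0 ⇒ h = (s−f)·(s + √(s² + DoF²)) / DoF = 275 × (310 + √(310² + 105²)) / 105 = 275 × (310 + 327.300) / 105 ≈ 1669.1 mm.
Then N = f²/(c·h) = 35² / (0.046 × 1669.1) = 1225 / 76.779 ≈ 16.

f/16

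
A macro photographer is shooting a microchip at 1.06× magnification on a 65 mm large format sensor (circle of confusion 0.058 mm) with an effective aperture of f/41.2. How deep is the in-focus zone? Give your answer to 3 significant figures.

4.25 mm

At magnification m, DoF ≈ 2·N_eff·c/m² = 2 × 41.2 × 0.058 / 1.06² = 4.779 / 1.124 ≈ 4.25 mm.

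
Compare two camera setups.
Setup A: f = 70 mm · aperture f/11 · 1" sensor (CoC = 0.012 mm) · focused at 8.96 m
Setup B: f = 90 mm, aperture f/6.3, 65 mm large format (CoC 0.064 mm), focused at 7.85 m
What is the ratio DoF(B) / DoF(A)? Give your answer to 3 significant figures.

1.57

Setup A: H = 70²/(11×0.012) + 70 ≈ 37191.2 mm; DoF = Df − Dn = 11781.5 − 7228.8 ≈ 4552.7 mm.
Setup B: H = 90²/(6.3×0.064) + 90 ≈ 20179.3 mm; DoF = Df − Dn = 12790.8 − 5662.7 ≈ 7128.1 mm.
Ratio = 7128.1 / 4552.7 ≈ 1.57.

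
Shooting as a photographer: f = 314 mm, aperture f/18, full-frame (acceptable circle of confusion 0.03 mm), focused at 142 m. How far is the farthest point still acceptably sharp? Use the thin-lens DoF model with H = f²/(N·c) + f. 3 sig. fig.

Hyperfocal distance H = f²/(N·c) + f = 314²/(18 × 0.03) + 314 = 98596/0.54 + 314 ≈ 182899.2 mm ≈ 182.9 m.
Far limit Df = s·(H − f)/(H − s) = 142000 × (182899.2 − 314) / (182899.2 − 142000) = 142000 × 182585.2 / 40899.2 ≈ 633927 mm ≈ 634 m.

634 m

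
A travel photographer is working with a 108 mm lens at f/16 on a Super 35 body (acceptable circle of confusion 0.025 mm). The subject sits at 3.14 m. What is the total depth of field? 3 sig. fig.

0.660 m

Hyperfocal distance H = f²/(N·c) + f = 108²/(16 × 0.025) + 108 = 11664/0.4 + 108 ≈ 29268.0 mm ≈ 29.27 m.
Near limit Dn = s·(H − f)/(H + s − 2f) = 3140 × (29268.0 − 108) / (29268.0 + 3140 − 2 × 108) = 3140 × 29160.0 / 32192.0 ≈ 2844.26 mm.
Far limit Df = s·(H − f)/(H − s) = 3140 × (29268.0 − 108) / (29268.0 − 3140) = 3140 × 29160.0 / 26128.0 ≈ 3504.38 mm.
Depth of field = Df − Dn = 3504.38 − 2844.26 ≈ 660.12 mm ≈ 0.660 m.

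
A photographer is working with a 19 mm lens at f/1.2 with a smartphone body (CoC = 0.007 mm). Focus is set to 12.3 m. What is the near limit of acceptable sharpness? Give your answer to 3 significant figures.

Hyperfocal distance H = f²/(N·c) + f = 19²/(1.2 × 0.007) + 19 = 361/0.0084 + 19 ≈ 42995.2 mm ≈ 43.00 m.
Near limit Dn = s·(H − f)/(H + s − 2f) = 12300 × (42995.2 − 19) / (42995.2 + 12300 − 2 × 19) = 12300 × 42976.2 / 55257.2 ≈ 9566.3 mm ≈ 9.57 m.

9.57 m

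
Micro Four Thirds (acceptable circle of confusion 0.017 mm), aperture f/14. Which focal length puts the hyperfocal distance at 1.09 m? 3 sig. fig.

From H = f²/(N·c) + f, with f ≪ H: f ≈ √(H·N·c) = √(1090 × 14 × 0.017) = √259.42 ≈ 16.11 mm.
Exact: f² + N·c·f − N·c·H = 0 ⇒ f = (−N·c + √((N·c)² + 4·N·c·H))/2 = (−0.238 + √1037.7)/2 ≈ 15.988 mm ≈ 16.0 mm.

16.0 mm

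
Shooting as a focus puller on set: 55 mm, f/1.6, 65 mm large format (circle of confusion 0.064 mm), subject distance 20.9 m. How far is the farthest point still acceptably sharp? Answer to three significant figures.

71.0 m

Hyperfocal distance H = f²/(N·c) + f = 55²/(1.6 × 0.064) + 55 = 3025/0.1024 + 55 ≈ 29596.0 mm ≈ 29.60 m.
Far limit Df = s·(H − f)/(H − s) = 20900 × (29596.0 − 55) / (29596.0 − 20900) = 20900 × 29541.0 / 8696.0 ≈ 70999 mm ≈ 71.0 m.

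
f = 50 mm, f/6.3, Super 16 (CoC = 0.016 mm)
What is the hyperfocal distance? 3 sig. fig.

Hyperfocal distance H = f²/(N·c) + f = 50²/(6.3 × 0.016) + 50 = 2500/0.1008 + 50 ≈ 24851.6 mm ≈ 24.9 m.

24.9 m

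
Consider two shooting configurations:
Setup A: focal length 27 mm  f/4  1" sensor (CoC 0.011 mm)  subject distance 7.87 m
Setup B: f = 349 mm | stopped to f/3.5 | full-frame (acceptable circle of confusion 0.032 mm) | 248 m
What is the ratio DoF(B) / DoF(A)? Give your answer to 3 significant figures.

Setup A: H = 27²/(4×0.011) + 27 ≈ 16595.2 mm; DoF = Df − Dn = 14944.3 − 5341.5 ≈ 9602.8 mm.
Setup B: H = 349²/(3.5×0.032) + 349 ≈ 1087857.9 mm; DoF = Df − Dn = 321128 − 202000 ≈ 119128 mm.
Ratio = 119128 / 9602.8 ≈ 12.4.

12.4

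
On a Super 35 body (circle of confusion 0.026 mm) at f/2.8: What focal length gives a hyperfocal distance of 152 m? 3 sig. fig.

105 mm

From H = f²/(N·c) + f, with f ≪ H: f ≈ √(H·N·c) = √(152000 × 2.8 × 0.026) = √11066 ≈ 105.2 mm.
The +f correction barely moves this — solving exactly, f² + N·c·f − N·c·H = 0 ⇒ f = (−N·c + √((N·c)² + 4·N·c·H))/2 = (−0.0728 + √44262)/2 ≈ 105.16 mm, so f ≈ 105 mm.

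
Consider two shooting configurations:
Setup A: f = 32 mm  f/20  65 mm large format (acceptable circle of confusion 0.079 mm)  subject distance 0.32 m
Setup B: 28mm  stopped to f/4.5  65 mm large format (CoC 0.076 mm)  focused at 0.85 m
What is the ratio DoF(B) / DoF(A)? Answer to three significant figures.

Setup A: H = 32²/(20×0.079) + 32 ≈ 680.1 mm; DoF = Df − Dn = 575.93 − 221.55 ≈ 354.38 mm.
Setup B: H = 28²/(4.5×0.076) + 28 ≈ 2320.4 mm; DoF = Df − Dn = 1325.18 − 625.65 ≈ 699.53 mm.
Ratio = 699.53 / 354.38 ≈ 1.97.

1.97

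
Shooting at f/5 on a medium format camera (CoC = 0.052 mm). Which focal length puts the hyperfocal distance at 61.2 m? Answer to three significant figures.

126 mm

From H = f²/(N·c) + f, with f ≪ H: f ≈ √(H·N·c) = √(61200 × 5 × 0.052) = √15912 ≈ 126.1 mm.
The +f correction barely moves this — solving exactly, f² + N·c·f − N·c·H = 0 ⇒ f = (−N·c + √((N·c)² + 4·N·c·H))/2 = (−0.26 + √63648)/2 ≈ 126.01 mm, so f ≈ 126 mm.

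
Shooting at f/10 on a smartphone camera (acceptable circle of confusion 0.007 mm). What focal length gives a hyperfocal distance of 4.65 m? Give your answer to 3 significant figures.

18.0 mm

From H = f²/(N·c) + f, with f ≪ H: f ≈ √(H·N·c) = √(4650 × 10 × 0.007) = √325.50 ≈ 18.04 mm.
The +f correction barely moves this — solving exactly, f² + N·c·f − N·c·H = 0 ⇒ f = (−N·c + √((N·c)² + 4·N·c·H))/2 = (−0.07 + √1302.0)/2 ≈ 18.007 mm, so f ≈ 18.0 mm.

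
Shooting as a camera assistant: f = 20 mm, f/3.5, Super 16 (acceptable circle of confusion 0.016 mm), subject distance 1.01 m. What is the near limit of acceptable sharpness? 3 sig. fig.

Hyperfocal distance H = f²/(N·c) + f = 20²/(3.5 × 0.016) + 20 = 400/0.056 + 20 ≈ 7162.9 mm ≈ 7.163 m.
Near limit Dn = s·(H − f)/(H + s − 2f) = 1010 × (7162.9 − 20) / (7162.9 + 1010 − 2 × 20) = 1010 × 7142.9 / 8132.9 ≈ 887.05 mm ≈ 0.887 m.

0.887 m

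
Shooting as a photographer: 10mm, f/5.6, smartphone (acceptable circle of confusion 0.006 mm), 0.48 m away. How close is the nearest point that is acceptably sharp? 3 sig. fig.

415 mm

Hyperfocal distance H = f²/(N·c) + f = 10²/(5.6 × 0.006) + 10 = 100/0.0336 + 10 ≈ 2986.2 mm ≈ 2.986 m.
Near limit Dn = s·(H − f)/(H + s − 2f) = 480 × (2986.2 − 10) / (2986.2 + 480 − 2 × 10) = 480 × 2976.2 / 3446.2 ≈ 414.54 mm.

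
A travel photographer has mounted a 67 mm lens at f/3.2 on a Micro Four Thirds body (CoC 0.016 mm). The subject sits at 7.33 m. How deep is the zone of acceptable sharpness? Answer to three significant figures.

1.22 m

Hyperfocal distance H = f²/(N·c) + f = 67²/(3.2 × 0.016) + 67 = 4489/0.0512 + 67 ≈ 87742.8 mm ≈ 87.74 m.
Near limit Dn = s·(H − f)/(H + s − 2f) = 7330 × (87742.8 − 67) / (87742.8 + 7330 − 2 × 67) = 7330 × 87675.8 / 94938.8 ≈ 6769.2 mm.
Far limit Df = s·(H − f)/(H − s) = 7330 × (87742.8 − 67) / (87742.8 − 7330) = 7330 × 87675.8 / 80412.8 ≈ 7992.1 mm.
Depth of field = Df − Dn = 7992.1 − 6769.2 ≈ 1222.9 mm ≈ 1.22 m.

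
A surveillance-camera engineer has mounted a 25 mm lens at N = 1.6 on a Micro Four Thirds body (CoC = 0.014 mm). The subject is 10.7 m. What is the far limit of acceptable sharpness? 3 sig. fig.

17.3 m

Hyperfocal distance H = f²/(N·c) + f = 25²/(1.6 × 0.014) + 25 = 625/0.0224 + 25 ≈ 27926.8 mm ≈ 27.93 m.
Far limit Df = s·(H − f)/(H − s) = 10700 × (27926.8 − 25) / (27926.8 − 10700) = 10700 × 27901.8 / 17226.8 ≈ 17331 mm ≈ 17.3 m.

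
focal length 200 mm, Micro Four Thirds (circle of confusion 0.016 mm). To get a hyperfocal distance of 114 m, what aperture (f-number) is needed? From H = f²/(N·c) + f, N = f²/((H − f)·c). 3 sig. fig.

Rearrange H = f²/(N·c) + f for N: N = f² / ((H − f)·c).
N = 200² / ((114000 − 200) × 0.016) = 40000 / 1821 ≈ 22.

f/22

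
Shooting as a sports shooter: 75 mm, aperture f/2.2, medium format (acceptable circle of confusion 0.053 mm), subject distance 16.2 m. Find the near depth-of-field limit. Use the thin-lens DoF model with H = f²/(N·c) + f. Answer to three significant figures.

Hyperfocal distance H = f²/(N·c) + f = 75²/(2.2 × 0.053) + 75 = 5625/0.1166 + 75 ≈ 48316.9 mm ≈ 48.32 m.
Near limit Dn = s·(H − f)/(H + s − 2f) = 16200 × (48316.9 − 75) / (48316.9 + 16200 − 2 × 75) = 16200 × 48241.9 / 64366.9 ≈ 12142 mm ≈ 12.1 m.

12.1 m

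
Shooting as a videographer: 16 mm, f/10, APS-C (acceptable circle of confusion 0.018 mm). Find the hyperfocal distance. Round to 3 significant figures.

1.44 m

Hyperfocal distance H = f²/(N·c) + f = 16²/(10 × 0.018) + 16 = 256/0.18 + 16 ≈ 1438.2 mm ≈ 1.44 m.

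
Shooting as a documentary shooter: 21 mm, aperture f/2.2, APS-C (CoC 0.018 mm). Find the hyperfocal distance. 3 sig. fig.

11.2 m

Hyperfocal distance H = f²/(N·c) + f = 21²/(2.2 × 0.018) + 21 = 441/0.0396 + 21 ≈ 11157.4 mm ≈ 11.2 m.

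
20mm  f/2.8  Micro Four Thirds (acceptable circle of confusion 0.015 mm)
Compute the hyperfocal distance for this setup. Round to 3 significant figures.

Hyperfocal distance H = f²/(N·c) + f = 20²/(2.8 × 0.015) + 20 = 400/0.042 + 20 ≈ 9543.8 mm ≈ 9.54 m.

9.54 m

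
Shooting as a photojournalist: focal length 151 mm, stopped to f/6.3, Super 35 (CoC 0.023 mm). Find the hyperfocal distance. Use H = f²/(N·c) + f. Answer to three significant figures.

Hyperfocal distance H = f²/(N·c) + f = 151²/(6.3 × 0.023) + 151 = 22801/0.1449 + 151 ≈ 157507.8 mm ≈ 158 m.

158 m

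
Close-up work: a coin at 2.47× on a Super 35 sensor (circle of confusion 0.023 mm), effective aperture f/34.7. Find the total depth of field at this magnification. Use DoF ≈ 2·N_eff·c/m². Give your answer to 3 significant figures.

0.262 mm

At magnification m, DoF ≈ 2·N_eff·c/m² = 2 × 34.7 × 0.023 / 2.47² = 1.596 / 6.101 ≈ 0.262 mm.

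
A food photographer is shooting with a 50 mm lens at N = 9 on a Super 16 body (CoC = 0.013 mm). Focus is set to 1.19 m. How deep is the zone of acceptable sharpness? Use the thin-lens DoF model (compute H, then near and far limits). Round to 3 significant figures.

Hyperfocal distance H = f²/(N·c) + f = 50²/(9 × 0.013) + 50 = 2500/0.117 + 50 ≈ 21417.5 mm ≈ 21.42 m.
Near limit Dn = s·(H − f)/(H + s − 2f) = 1190 × (21417.5 − 50) / (21417.5 + 1190 − 2 × 50) = 1190 × 21367.5 / 22507.5 ≈ 1129.73 mm.
Far limit Df = s·(H − f)/(H − s) = 1190 × (21417.5 − 50) / (21417.5 − 1190) = 1190 × 21367.5 / 20227.5 ≈ 1257.07 mm.
Depth of field = Df − Dn = 1257.07 − 1129.73 ≈ 127.34 mm.

127 mm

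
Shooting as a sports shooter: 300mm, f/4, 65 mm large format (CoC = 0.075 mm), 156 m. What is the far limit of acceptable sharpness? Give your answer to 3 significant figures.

Hyperfocal distance H = f²/(N·c) + f = 300²/(4 × 0.075) + 300 = 90000/0.3 + 300 ≈ 300300.0 mm ≈ 300.3 m.
Far limit Df = s·(H − f)/(H − s) = 156000 × (300300.0 − 300) / (300300.0 − 156000) = 156000 × 300000.0 / 144300.0 ≈ 324324 mm ≈ 324 m.

324 m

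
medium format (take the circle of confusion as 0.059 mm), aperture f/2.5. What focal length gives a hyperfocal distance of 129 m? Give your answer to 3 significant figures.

From H = f²/(N·c) + f, with f ≪ H: f ≈ √(H·N·c) = √(129000 × 2.5 × 0.059) = √19028 ≈ 137.9 mm.
The +f correction barely moves this — solving exactly, f² + N·c·f − N·c·H = 0 ⇒ f = (−N·c + √((N·c)² + 4·N·c·H))/2 = (−0.1475 + √76110)/2 ≈ 137.87 mm, so f ≈ 138 mm.

138 mm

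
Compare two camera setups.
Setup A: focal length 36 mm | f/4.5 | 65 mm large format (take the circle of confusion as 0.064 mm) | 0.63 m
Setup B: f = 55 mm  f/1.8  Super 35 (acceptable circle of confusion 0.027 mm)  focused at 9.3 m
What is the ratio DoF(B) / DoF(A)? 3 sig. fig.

Setup A: H = 36²/(4.5×0.064) + 36 ≈ 4536.0 mm; DoF = Df − Dn = 725.81 − 556.54 ≈ 169.27 mm.
Setup B: H = 55²/(1.8×0.027) + 55 ≈ 62297.8 mm; DoF = Df − Dn = 10922.3 − 8097.3 ≈ 2825.0 mm.
Ratio = 2825.0 / 169.27 ≈ 16.7.

16.7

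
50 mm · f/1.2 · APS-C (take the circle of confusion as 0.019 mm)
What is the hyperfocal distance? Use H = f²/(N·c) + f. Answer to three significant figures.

110 m

Hyperfocal distance H = f²/(N·c) + f = 50²/(1.2 × 0.019) + 50 = 2500/0.0228 + 50 ≈ 109699.1 mm ≈ 110 m.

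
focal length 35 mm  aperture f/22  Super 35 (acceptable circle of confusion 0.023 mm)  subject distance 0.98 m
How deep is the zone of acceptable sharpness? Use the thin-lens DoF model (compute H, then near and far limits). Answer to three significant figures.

Hyperfocal distance H = f²/(N·c) + f = 35²/(22 × 0.023) + 35 = 1225/0.506 + 35 ≈ 2455.9 mm ≈ 2.456 m.
Near limit Dn = s·(H − f)/(H + s − 2f) = 980 × (2455.9 − 35) / (2455.9 + 980 − 2 × 35) = 980 × 2420.9 / 3365.9 ≈ 704.86 mm.
Far limit Df = s·(H − f)/(H − s) = 980 × (2455.9 − 35) / (2455.9 − 980) = 980 × 2420.9 / 1475.9 ≈ 1607.46 mm.
Depth of field = Df − Dn = 1607.46 − 704.86 ≈ 902.60 mm ≈ 0.903 m.

0.903 m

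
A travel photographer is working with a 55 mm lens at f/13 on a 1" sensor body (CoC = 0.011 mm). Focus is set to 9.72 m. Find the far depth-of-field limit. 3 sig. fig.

17.9 m

Hyperfocal distance H = f²/(N·c) + f = 55²/(13 × 0.011) + 55 = 3025/0.143 + 55 ≈ 21208.8 mm ≈ 21.21 m.
Far limit Df = s·(H − f)/(H − s) = 9720 × (21208.8 − 55) / (21208.8 − 9720) = 9720 × 21153.8 / 11488.8 ≈ 17897 mm ≈ 17.9 m.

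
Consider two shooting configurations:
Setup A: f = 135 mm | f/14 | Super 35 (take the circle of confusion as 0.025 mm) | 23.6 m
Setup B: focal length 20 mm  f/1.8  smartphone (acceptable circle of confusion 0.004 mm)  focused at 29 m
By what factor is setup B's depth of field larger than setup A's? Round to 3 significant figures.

Setup A: H = 135²/(14×0.025) + 135 ≈ 52206.4 mm; DoF = Df − Dn = 42958 − 16269 ≈ 26689 mm.
Setup B: H = 20²/(1.8×0.004) + 20 ≈ 55575.6 mm; DoF = Df − Dn = 60624 − 19058 ≈ 41566 mm.
Ratio = 41566 / 26689 ≈ 1.56.

1.56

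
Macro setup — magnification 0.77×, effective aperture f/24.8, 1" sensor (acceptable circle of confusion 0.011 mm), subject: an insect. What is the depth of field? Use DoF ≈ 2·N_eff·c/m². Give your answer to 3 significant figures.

At magnification m, DoF ≈ 2·N_eff·c/m² = 2 × 24.8 × 0.011 / 0.77² = 0.5456 / 0.5929 ≈ 0.92 mm.

0.920 mm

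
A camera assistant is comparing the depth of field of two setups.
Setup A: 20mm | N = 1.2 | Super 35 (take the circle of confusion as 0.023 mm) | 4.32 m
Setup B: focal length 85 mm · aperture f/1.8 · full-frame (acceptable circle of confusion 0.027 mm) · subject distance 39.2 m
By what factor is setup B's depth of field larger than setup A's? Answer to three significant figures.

7.88

Setup A: H = 20²/(1.2×0.023) + 20 ≈ 14512.8 mm; DoF = Df − Dn = 6142.5 − 3331.5 ≈ 2811.0 mm.
Setup B: H = 85²/(1.8×0.027) + 85 ≈ 148747.6 mm; DoF = Df − Dn = 53197 − 31034 ≈ 22163 mm.
Ratio = 22163 / 2811.0 ≈ 7.88.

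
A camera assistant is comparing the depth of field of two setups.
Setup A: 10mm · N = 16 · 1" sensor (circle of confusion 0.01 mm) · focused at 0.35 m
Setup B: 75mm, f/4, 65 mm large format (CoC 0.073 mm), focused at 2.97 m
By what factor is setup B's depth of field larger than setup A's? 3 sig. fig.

1.69

Setup A: H = 10²/(16×0.01) + 10 ≈ 635.0 mm; DoF = Df − Dn = 767.54 − 226.68 ≈ 540.86 mm.
Setup B: H = 75²/(4×0.073) + 75 ≈ 19338.7 mm; DoF = Df − Dn = 3495.28 − 2581.97 ≈ 913.31 mm.
Ratio = 913.31 / 540.86 ≈ 1.69.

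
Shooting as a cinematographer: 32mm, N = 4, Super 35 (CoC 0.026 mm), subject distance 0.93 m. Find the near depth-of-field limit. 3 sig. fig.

0.852 m

Hyperfocal distance H = f²/(N·c) + f = 32²/(4 × 0.026) + 32 = 1024/0.104 + 32 ≈ 9878.2 mm ≈ 9.878 m.
Near limit Dn = s·(H − f)/(H + s − 2f) = 930 × (9878.2 − 32) / (9878.2 + 930 − 2 × 32) = 930 × 9846.2 / 10744.2 ≈ 852.27 mm ≈ 0.852 m.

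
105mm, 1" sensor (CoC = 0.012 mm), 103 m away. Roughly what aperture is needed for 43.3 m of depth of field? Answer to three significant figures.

f/1.80

Write h = H − f = f²/(N·c). The thin-lens limits are Dn = s·h/(h + (s−f)) and Df = s·h/(h − (s−f)), so DoF = Df − Dn = 2·s·(s−f)·h / (h² − (s−f)²).
That is a quadratic in h: DoF·h² − 2·s·(s−f)·h − DoF·(s−f)² = 0 ⇒ h = (s−f)·(s + √(s² + DoF²)) / DoF = 102895 × (103000 + √(103000² + 43300²)) / 43300 = 102895 × (103000 + 111731) / 43300 ≈ 510272 mm.
Then N = f²/(c·h) = 105² / (0.012 × 510272) = 11025 / 6123.3 ≈ 1.80.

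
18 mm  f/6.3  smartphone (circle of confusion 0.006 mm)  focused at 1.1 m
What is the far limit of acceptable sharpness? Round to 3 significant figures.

1.26 m

Hyperfocal distance H = f²/(N·c) + f = 18²/(6.3 × 0.006) + 18 = 324/0.0378 + 18 ≈ 8589.4 mm ≈ 8.589 m.
Far limit Df = s·(H − f)/(H − s) = 1100 × (8589.4 − 18) / (8589.4 − 1100) = 1100 × 8571.4 / 7489.4 ≈ 1258.9 mm ≈ 1.26 m.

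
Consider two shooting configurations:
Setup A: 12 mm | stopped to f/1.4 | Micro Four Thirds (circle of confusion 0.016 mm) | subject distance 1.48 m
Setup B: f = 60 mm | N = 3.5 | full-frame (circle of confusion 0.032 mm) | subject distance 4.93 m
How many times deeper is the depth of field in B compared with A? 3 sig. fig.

Setup A: H = 12²/(1.4×0.016) + 12 ≈ 6440.6 mm; DoF = Df − Dn = 1917.98 − 1204.86 ≈ 713.12 mm.
Setup B: H = 60²/(3.5×0.032) + 60 ≈ 32202.9 mm; DoF = Df − Dn = 5810.3 − 4281.3 ≈ 1529.0 mm.
Ratio = 1529.0 / 713.12 ≈ 2.14.

2.14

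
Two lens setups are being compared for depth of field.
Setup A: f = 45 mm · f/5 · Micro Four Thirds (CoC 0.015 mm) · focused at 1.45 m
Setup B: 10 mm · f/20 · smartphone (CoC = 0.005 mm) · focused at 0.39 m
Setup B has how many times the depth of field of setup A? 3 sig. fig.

2.29

Setup A: H = 45²/(5×0.015) + 45 ≈ 27045.0 mm; DoF = Df − Dn = 1529.60 − 1378.28 ≈ 151.32 mm.
Setup B: H = 10²/(20×0.005) + 10 ≈ 1010.0 mm; DoF = Df − Dn = 629.03 − 282.61 ≈ 346.42 mm.
Ratio = 346.42 / 151.32 ≈ 2.29.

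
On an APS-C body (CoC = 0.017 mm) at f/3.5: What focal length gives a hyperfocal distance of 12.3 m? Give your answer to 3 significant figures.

From H = f²/(N·c) + f, with f ≪ H: f ≈ √(H·N·c) = √(12300 × 3.5 × 0.017) = √731.85 ≈ 27.05 mm.
Exact: f² + N·c·f − N·c·H = 0 ⇒ f = (−N·c + √((N·c)² + 4·N·c·H))/2 = (−0.0595 + √2927.4)/2 ≈ 27.023 mm ≈ 27.0 mm.

27.0 mm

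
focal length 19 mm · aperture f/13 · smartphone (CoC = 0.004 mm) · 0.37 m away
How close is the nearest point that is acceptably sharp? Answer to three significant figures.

Hyperfocal distance H = f²/(N·c) + f = 19²/(13 × 0.004) + 19 = 361/0.052 + 19 ≈ 6961.3 mm ≈ 6.961 m.
Near limit Dn = s·(H − f)/(H + s − 2f) = 370 × (6961.3 − 19) / (6961.3 + 370 − 2 × 19) = 370 × 6942.3 / 7293.3 ≈ 352.19 mm.

352 mm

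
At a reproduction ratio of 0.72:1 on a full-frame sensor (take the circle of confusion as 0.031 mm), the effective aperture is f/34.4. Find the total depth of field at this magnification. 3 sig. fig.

4.11 mm

At magnification m, DoF ≈ 2·N_eff·c/m² = 2 × 34.4 × 0.031 / 0.72² = 2.133 / 0.5184 ≈ 4.11 mm.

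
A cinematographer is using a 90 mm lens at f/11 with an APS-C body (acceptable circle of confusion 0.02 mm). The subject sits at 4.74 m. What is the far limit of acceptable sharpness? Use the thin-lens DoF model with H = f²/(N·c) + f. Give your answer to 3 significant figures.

Hyperfocal distance H = f²/(N·c) + f = 90²/(11 × 0.02) + 90 = 8100/0.22 + 90 ≈ 36908.2 mm ≈ 36.91 m.
Far limit Df = s·(H − f)/(H − s) = 4740 × (36908.2 − 90) / (36908.2 − 4740) = 4740 × 36818.2 / 32168.2 ≈ 5425.2 mm ≈ 5.43 m.

5.43 m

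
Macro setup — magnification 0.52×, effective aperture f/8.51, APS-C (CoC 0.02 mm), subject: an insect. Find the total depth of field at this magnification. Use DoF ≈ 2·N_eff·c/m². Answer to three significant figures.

At magnification m, DoF ≈ 2·N_eff·c/m² = 2 × 8.51 × 0.02 / 0.52² = 0.3404 / 0.2704 ≈ 1.26 mm.

1.26 mm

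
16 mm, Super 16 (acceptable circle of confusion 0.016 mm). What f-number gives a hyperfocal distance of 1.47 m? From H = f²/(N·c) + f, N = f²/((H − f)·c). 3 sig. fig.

Rearrange H = f²/(N·c) + f for N: N = f² / ((H − f)·c).
N = 16² / ((1470 − 16) × 0.016) = 256 / 23.26 ≈ 11.

f/11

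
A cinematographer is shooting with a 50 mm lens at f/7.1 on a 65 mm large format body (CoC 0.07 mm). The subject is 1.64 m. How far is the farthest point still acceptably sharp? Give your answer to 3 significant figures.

2.40 m

Hyperfocal distance H = f²/(N·c) + f = 50²/(7.1 × 0.07) + 50 = 2500/0.497 + 50 ≈ 5080.2 mm ≈ 5.080 m.
Far limit Df = s·(H − f)/(H − s) = 1640 × (5080.2 − 50) / (5080.2 − 1640) = 1640 × 5030.2 / 3440.2 ≈ 2398.0 mm ≈ 2.40 m.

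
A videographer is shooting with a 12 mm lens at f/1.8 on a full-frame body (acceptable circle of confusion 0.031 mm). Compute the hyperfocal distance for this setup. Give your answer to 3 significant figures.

2.59 m

Hyperfocal distance H = f²/(N·c) + f = 12²/(1.8 × 0.031) + 12 = 144/0.0558 + 12 ≈ 2592.6 mm ≈ 2.59 m.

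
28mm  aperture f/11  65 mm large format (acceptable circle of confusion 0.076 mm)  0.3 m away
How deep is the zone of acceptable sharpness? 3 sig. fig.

190 mm

Hyperfocal distance H = f²/(N·c) + f = 28²/(11 × 0.076) + 28 = 784/0.836 + 28 ≈ 965.8 mm ≈ 0.966 m.
Near limit Dn = s·(H − f)/(H + s − 2f) = 300 × (965.8 − 28) / (965.8 + 300 − 2 × 28) = 300 × 937.8 / 1209.8 ≈ 232.55 mm.
Far limit Df = s·(H − f)/(H − s) = 300 × (965.8 − 28) / (965.8 − 300) = 300 × 937.8 / 665.8 ≈ 422.56 mm.
Depth of field = Df − Dn = 422.56 − 232.55 ≈ 190.01 mm.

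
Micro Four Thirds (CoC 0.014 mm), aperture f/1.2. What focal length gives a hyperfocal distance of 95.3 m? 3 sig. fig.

From H = f²/(N·c) + f, with f ≪ H: f ≈ √(H·N·c) = √(95300 × 1.2 × 0.014) = √1601.0 ≈ 40.01 mm.
The +f correction barely moves this — solving exactly, f² + N·c·f − N·c·H = 0 ⇒ f = (−N·c + √((N·c)² + 4·N·c·H))/2 = (−0.0168 + √6404.2)/2 ≈ 40.005 mm, so f ≈ 40.0 mm.

40.0 mm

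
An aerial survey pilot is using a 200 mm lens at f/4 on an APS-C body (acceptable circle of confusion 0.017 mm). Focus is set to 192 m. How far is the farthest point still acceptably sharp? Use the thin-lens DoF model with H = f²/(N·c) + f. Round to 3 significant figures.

285 m

Hyperfocal distance H = f²/(N·c) + f = 200²/(4 × 0.017) + 200 = 40000/0.068 + 200 ≈ 588435.3 mm ≈ 588.4 m.
Far limit Df = s·(H − f)/(H − s) = 192000 × (588435.3 − 200) / (588435.3 − 192000) = 192000 × 588235.3 / 396435.3 ≈ 284892 mm ≈ 285 m.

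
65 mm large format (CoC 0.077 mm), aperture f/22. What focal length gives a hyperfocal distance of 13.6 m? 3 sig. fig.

From H = f²/(N·c) + f, with f ≪ H: f ≈ √(H·N·c) = √(13600 × 22 × 0.077) = √23038 ≈ 151.8 mm.
Exact: f² + N·c·f − N·c·H = 0 ⇒ f = (−N·c + √((N·c)² + 4·N·c·H))/2 = (−1.694 + √92156)/2 ≈ 150.94 mm ≈ 151 mm.

151 mm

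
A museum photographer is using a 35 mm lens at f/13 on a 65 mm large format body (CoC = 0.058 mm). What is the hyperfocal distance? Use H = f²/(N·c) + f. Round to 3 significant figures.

1.66 m

Hyperfocal distance H = f²/(N·c) + f = 35²/(13 × 0.058) + 35 = 1225/0.754 + 35 ≈ 1659.7 mm ≈ 1.66 m.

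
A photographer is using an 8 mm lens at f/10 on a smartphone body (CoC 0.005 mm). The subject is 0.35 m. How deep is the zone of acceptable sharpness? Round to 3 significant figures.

Hyperfocal distance H = f²/(N·c) + f = 8²/(10 × 0.005) + 8 = 64/0.05 + 8 ≈ 1288.0 mm ≈ 1.288 m.
Near limit Dn = s·(H − f)/(H + s − 2f) = 350 × (1288.0 − 8) / (1288.0 + 350 − 2 × 8) = 350 × 1280.0 / 1622.0 ≈ 276.20 mm.
Far limit Df = s·(H − f)/(H − s) = 350 × (1288.0 − 8) / (1288.0 − 350) = 350 × 1280.0 / 938.0 ≈ 477.61 mm.
Depth of field = Df − Dn = 477.61 − 276.20 ≈ 201.41 mm.

201 mm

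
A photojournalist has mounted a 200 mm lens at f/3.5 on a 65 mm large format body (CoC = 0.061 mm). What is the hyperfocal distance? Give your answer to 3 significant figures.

Hyperfocal distance H = f²/(N·c) + f = 200²/(3.5 × 0.061) + 200 = 40000/0.2135 + 200 ≈ 187553.6 mm ≈ 188 m.

188 m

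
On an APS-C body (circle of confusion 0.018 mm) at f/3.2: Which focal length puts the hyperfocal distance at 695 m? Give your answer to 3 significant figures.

200 mm

From H = f²/(N·c) + f, with f ≪ H: f ≈ √(H·N·c) = √(695000 × 3.2 × 0.018) = √40032 ≈ 200.1 mm.
The +f correction barely moves this — solving exactly, f² + N·c·f − N·c·H = 0 ⇒ f = (−N·c + √((N·c)² + 4·N·c·H))/2 = (−0.0576 + √160128)/2 ≈ 200.05 mm, so f ≈ 200 mm.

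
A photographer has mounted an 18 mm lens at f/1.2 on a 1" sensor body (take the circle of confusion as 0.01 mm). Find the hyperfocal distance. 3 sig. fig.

27.0 m

Hyperfocal distance H = f²/(N·c) + f = 18²/(1.2 × 0.01) + 18 = 324/0.012 + 18 ≈ 27018.0 mm ≈ 27.0 m.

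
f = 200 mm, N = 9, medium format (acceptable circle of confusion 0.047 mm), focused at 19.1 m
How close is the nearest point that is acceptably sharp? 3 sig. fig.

15.9 m

Hyperfocal distance H = f²/(N·c) + f = 200²/(9 × 0.047) + 200 = 40000/0.423 + 200 ≈ 94762.6 mm ≈ 94.76 m.
Near limit Dn = s·(H − f)/(H + s − 2f) = 19100 × (94762.6 − 200) / (94762.6 + 19100 − 2 × 200) = 19100 × 94562.6 / 113462.6 ≈ 15918 mm ≈ 15.9 m.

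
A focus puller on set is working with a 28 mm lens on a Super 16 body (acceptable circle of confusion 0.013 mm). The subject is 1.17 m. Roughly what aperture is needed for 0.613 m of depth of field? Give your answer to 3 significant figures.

Write h = H − f = f²/(N·c). The thin-lens limits are Dn = s·h/(h + (s−f)) and Df = s·h/(h − (s−f)), so DoF = Df − Dn = 2·s·(s−f)·h / (h² − (s−f)²).
That is a quadratic in h: DoF·h² − 2·s·(s−f)·h − DoF·(s−f)² = 0 ⇒ h = (s−f)·(s + √(s² + DoF²)) / DoF = 1142 × (1170 + √(1170² + 613²)) / 613 = 1142 × (1170 + 1320.86) / 613 ≈ 4640.4 mm.
Then N = f²/(c·h) = 28² / (0.013 × 4640.4) = 784 / 60.325 ≈ 13.

f/13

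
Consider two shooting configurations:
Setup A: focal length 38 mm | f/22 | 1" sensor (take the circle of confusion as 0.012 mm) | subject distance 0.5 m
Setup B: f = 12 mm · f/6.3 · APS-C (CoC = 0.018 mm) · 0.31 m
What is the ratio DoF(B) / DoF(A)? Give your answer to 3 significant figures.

1.81

Setup A: H = 38²/(22×0.012) + 38 ≈ 5507.7 mm; DoF = Df − Dn = 546.129 − 461.057 ≈ 85.072 mm.
Setup B: H = 12²/(6.3×0.018) + 12 ≈ 1281.8 mm; DoF = Df − Dn = 405.06 − 251.08 ≈ 153.98 mm.
Ratio = 153.98 / 85.072 ≈ 1.81.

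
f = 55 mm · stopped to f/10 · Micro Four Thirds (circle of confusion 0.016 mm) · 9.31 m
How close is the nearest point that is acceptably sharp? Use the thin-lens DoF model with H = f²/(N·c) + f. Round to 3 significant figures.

Hyperfocal distance H = f²/(N·c) + f = 55²/(10 × 0.016) + 55 = 3025/0.16 + 55 ≈ 18961.2 mm ≈ 18.96 m.
Near limit Dn = s·(H − f)/(H + s − 2f) = 9310 × (18961.2 − 55) / (18961.2 + 9310 − 2 × 55) = 9310 × 18906.2 / 28161.2 ≈ 6250.3 mm ≈ 6.25 m.

6.25 m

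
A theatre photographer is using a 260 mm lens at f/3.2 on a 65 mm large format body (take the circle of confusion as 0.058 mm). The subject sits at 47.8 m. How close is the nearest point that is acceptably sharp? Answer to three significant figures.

Hyperfocal distance H = f²/(N·c) + f = 260²/(3.2 × 0.058) + 260 = 67600/0.1856 + 260 ≈ 364484.1 mm ≈ 364.5 m.
Near limit Dn = s·(H − f)/(H + s − 2f) = 47800 × (364484.1 − 260) / (364484.1 + 47800 − 2 × 260) = 47800 × 364224.1 / 411764.1 ≈ 42281 mm ≈ 42.3 m.

42.3 m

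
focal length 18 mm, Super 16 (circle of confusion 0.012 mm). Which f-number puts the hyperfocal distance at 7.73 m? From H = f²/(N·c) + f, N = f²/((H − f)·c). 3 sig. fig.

f/3.50

Rearrange H = f²/(N·c) + f for N: N = f² / ((H − f)·c).
N = 18² / ((7730 − 18) × 0.012) = 324 / 92.54 ≈ 3.50.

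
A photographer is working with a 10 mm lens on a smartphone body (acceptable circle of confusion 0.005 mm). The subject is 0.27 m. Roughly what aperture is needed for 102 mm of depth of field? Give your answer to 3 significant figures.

Write h = H − f = f²/(N·c). The thin-lens limits are Dn = s·h/(h + (s−f)) and Df = s·h/(h − (s−f)), so DoF = Df − Dn = 2·s·(s−f)·h / (h² − (s−f)²).
That is a quadratic in h: DoF·h² − 2·s·(s−f)·h − DoF·(s−f)² = 0 ⇒ h = (s−f)·(s + √(s² + DoF²)) / DoF = 260 × (270 + √(270² + 102²)) / 102 = 260 × (270 + 288.624) / 102 ≈ 1423.9 mm.
Then N = f²/(c·h) = 10² / (0.005 × 1423.9) = 100 / 7.1197 ≈ 14.

f/14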